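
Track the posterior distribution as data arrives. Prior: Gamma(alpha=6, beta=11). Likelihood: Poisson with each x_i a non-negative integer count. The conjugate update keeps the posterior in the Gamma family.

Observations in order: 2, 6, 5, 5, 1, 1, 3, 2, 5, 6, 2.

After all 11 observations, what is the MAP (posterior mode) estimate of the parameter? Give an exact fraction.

obs 1: x=2 → posterior Gamma(8, 12)
obs 2: x=6 → posterior Gamma(14, 13)
obs 3: x=5 → posterior Gamma(19, 14)
obs 4: x=5 → posterior Gamma(24, 15)
obs 5: x=1 → posterior Gamma(25, 16)
obs 6: x=1 → posterior Gamma(26, 17)
obs 7: x=3 → posterior Gamma(29, 18)
obs 8: x=2 → posterior Gamma(31, 19)
obs 9: x=5 → posterior Gamma(36, 20)
obs 10: x=6 → posterior Gamma(42, 21)
obs 11: x=2 → posterior Gamma(44, 22)

43/22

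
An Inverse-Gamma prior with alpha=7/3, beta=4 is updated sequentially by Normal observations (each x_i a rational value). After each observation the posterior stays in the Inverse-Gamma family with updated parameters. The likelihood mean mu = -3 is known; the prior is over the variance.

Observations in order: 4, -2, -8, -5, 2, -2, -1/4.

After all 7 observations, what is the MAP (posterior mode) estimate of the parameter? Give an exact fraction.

obs 1: x=4 → posterior Inverse-Gamma(17/6, 57/2)
obs 2: x=-2 → posterior Inverse-Gamma(10/3, 29)
obs 3: x=-8 → posterior Inverse-Gamma(23/6, 83/2)
obs 4: x=-5 → posterior Inverse-Gamma(13/3, 87/2)
obs 5: x=2 → posterior Inverse-Gamma(29/6, 56)
obs 6: x=-2 → posterior Inverse-Gamma(16/3, 113/2)
obs 7: x=-1/4 → posterior Inverse-Gamma(35/6, 1929/32)

5787/656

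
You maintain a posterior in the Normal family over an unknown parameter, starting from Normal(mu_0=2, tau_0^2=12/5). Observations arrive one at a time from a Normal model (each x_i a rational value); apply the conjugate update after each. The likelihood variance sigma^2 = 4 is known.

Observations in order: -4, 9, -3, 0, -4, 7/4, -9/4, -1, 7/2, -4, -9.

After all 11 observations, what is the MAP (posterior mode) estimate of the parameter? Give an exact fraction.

obs 1: x=-4 → posterior Normal(-1/4, 3/2)
obs 2: x=9 → posterior Normal(25/11, 12/11)
obs 3: x=-3 → posterior Normal(8/7, 6/7)
obs 4: x=0 → posterior Normal(16/17, 12/17)
obs 5: x=-4 → posterior Normal(1/5, 3/5)
obs 6: x=7/4 → posterior Normal(37/92, 12/23)
obs 7: x=-9/4 → posterior Normal(5/52, 6/13)
obs 8: x=-1 → posterior Normal(-1/58, 12/29)
obs 9: x=7/2 → posterior Normal(5/16, 3/8)
obs 10: x=-4 → posterior Normal(-2/35, 12/35)
obs 11: x=-9 → posterior Normal(-29/38, 6/19)

-29/38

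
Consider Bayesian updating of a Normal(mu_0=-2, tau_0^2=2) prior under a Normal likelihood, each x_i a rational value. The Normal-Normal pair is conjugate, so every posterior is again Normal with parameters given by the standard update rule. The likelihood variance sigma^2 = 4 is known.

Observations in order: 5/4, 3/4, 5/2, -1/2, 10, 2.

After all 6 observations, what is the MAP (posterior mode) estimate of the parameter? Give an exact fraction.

3/2

obs 1: x=5/4 → posterior Normal(-11/12, 4/3)
obs 2: x=3/4 → posterior Normal(-1/2, 1)
obs 3: x=5/2 → posterior Normal(1/10, 4/5)
obs 4: x=-1/2 → posterior Normal(0, 2/3)
obs 5: x=10 → posterior Normal(10/7, 4/7)
obs 6: x=2 → posterior Normal(3/2, 1/2)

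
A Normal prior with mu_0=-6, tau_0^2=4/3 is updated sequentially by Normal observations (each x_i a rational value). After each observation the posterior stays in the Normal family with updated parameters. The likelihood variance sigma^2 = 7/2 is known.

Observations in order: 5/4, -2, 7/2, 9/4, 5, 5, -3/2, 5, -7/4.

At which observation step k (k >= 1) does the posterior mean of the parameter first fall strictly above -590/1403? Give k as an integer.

k = 6

obs 1: x=5/4 → posterior Normal(-4, 28/29)
obs 2: x=-2 → posterior Normal(-132/37, 28/37)
obs 3: x=7/2 → posterior Normal(-104/45, 28/45)
obs 4: x=9/4 → posterior Normal(-86/53, 28/53)
obs 5: x=5 → posterior Normal(-46/61, 28/61)
obs 6: x=5 → posterior Normal(-2/23, 28/69)
obs 7: x=-3/2 → posterior Normal(-18/77, 4/11)
obs 8: x=5 → posterior Normal(22/85, 28/85)
obs 9: x=-7/4 → posterior Normal(8/93, 28/93)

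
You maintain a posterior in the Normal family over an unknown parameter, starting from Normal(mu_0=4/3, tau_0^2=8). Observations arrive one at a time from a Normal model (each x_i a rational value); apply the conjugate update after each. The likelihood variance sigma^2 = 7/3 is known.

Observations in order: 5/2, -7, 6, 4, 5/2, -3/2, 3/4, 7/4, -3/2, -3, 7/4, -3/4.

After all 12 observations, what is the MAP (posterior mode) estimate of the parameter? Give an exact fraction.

424/885

obs 1: x=5/2 → posterior Normal(208/93, 56/31)
obs 2: x=-7 → posterior Normal(-296/165, 56/55)
obs 3: x=6 → posterior Normal(136/237, 56/79)
obs 4: x=4 → posterior Normal(424/309, 56/103)
obs 5: x=5/2 → posterior Normal(604/381, 56/127)
obs 6: x=-3/2 → posterior Normal(496/453, 56/151)
obs 7: x=3/4 → posterior Normal(22/21, 8/25)
obs 8: x=7/4 → posterior Normal(676/597, 56/199)
obs 9: x=-3/2 → posterior Normal(568/669, 56/223)
obs 10: x=-3 → posterior Normal(352/741, 56/247)
obs 11: x=7/4 → posterior Normal(478/813, 56/271)
obs 12: x=-3/4 → posterior Normal(424/885, 56/295)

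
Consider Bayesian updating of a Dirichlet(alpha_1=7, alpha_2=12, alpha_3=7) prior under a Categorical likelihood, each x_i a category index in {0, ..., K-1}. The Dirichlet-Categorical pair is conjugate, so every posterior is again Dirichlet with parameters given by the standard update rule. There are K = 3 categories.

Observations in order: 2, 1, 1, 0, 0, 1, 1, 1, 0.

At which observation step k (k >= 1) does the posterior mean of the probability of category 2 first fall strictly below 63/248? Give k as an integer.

obs 1: x=2 → posterior Dirichlet(7, 12, 8)
obs 2: x=1 → posterior Dirichlet(7, 13, 8)
obs 3: x=1 → posterior Dirichlet(7, 14, 8)
obs 4: x=0 → posterior Dirichlet(8, 14, 8)
obs 5: x=0 → posterior Dirichlet(9, 14, 8)
obs 6: x=1 → posterior Dirichlet(9, 15, 8)
obs 7: x=1 → posterior Dirichlet(9, 16, 8)
obs 8: x=1 → posterior Dirichlet(9, 17, 8)
obs 9: x=0 → posterior Dirichlet(10, 17, 8)

k = 6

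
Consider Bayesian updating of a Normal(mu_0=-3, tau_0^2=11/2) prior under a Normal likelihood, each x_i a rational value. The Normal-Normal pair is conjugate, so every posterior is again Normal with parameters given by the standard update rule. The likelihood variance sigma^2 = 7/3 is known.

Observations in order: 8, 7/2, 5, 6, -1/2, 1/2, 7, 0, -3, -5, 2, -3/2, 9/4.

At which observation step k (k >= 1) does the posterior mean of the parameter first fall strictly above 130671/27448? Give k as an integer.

obs 1: x=8 → posterior Normal(222/47, 77/47)
obs 2: x=7/2 → posterior Normal(135/32, 77/80)
obs 3: x=5 → posterior Normal(1005/226, 77/113)
obs 4: x=6 → posterior Normal(1401/292, 77/146)
obs 5: x=-1/2 → posterior Normal(684/179, 77/179)
obs 6: x=1/2 → posterior Normal(1401/424, 77/212)
obs 7: x=7 → posterior Normal(1863/490, 11/35)
obs 8: x=0 → posterior Normal(1863/556, 77/278)
obs 9: x=-3 → posterior Normal(1665/622, 77/311)
obs 10: x=-5 → posterior Normal(1335/688, 77/344)
obs 11: x=2 → posterior Normal(1467/754, 77/377)
obs 12: x=-3/2 → posterior Normal(342/205, 77/410)
obs 13: x=9/4 → posterior Normal(3033/1772, 77/443)

k = 4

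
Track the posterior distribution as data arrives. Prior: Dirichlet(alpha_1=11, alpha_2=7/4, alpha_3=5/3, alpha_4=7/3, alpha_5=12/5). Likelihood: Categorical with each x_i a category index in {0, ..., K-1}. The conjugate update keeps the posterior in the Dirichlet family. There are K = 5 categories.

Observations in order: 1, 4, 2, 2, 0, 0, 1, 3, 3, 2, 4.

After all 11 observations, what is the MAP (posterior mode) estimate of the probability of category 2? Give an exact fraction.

220/1509

obs 1: x=1 → posterior Dirichlet(11, 11/4, 5/3, 7/3, 12/5)
obs 2: x=4 → posterior Dirichlet(11, 11/4, 5/3, 7/3, 17/5)
obs 3: x=2 → posterior Dirichlet(11, 11/4, 8/3, 7/3, 17/5)
obs 4: x=2 → posterior Dirichlet(11, 11/4, 11/3, 7/3, 17/5)
obs 5: x=0 → posterior Dirichlet(12, 11/4, 11/3, 7/3, 17/5)
obs 6: x=0 → posterior Dirichlet(13, 11/4, 11/3, 7/3, 17/5)
obs 7: x=1 → posterior Dirichlet(13, 15/4, 11/3, 7/3, 17/5)
obs 8: x=3 → posterior Dirichlet(13, 15/4, 11/3, 10/3, 17/5)
obs 9: x=3 → posterior Dirichlet(13, 15/4, 11/3, 13/3, 17/5)
obs 10: x=2 → posterior Dirichlet(13, 15/4, 14/3, 13/3, 17/5)
obs 11: x=4 → posterior Dirichlet(13, 15/4, 14/3, 13/3, 22/5)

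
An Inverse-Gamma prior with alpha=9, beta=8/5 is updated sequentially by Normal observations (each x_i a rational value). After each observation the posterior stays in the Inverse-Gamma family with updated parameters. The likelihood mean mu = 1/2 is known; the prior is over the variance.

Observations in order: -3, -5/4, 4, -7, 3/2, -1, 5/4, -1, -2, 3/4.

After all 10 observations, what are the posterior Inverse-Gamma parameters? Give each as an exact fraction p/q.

obs 1: x=-3 → posterior Inverse-Gamma(19/2, 309/40)
obs 2: x=-5/4 → posterior Inverse-Gamma(10, 1481/160)
obs 3: x=4 → posterior Inverse-Gamma(21/2, 2461/160)
obs 4: x=-7 → posterior Inverse-Gamma(11, 6961/160)
obs 5: x=3/2 → posterior Inverse-Gamma(23/2, 7041/160)
obs 6: x=-1 → posterior Inverse-Gamma(12, 7221/160)
obs 7: x=5/4 → posterior Inverse-Gamma(25/2, 3633/80)
obs 8: x=-1 → posterior Inverse-Gamma(13, 3723/80)
obs 9: x=-2 → posterior Inverse-Gamma(27/2, 3973/80)
obs 10: x=3/4 → posterior Inverse-Gamma(14, 7951/160)

alpha=14, beta=7951/160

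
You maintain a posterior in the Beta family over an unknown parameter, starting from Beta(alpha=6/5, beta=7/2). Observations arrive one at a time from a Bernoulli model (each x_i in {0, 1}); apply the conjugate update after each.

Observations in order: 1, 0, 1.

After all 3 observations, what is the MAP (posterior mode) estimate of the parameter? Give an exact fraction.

obs 1: x=1 → posterior Beta(11/5, 7/2)
obs 2: x=0 → posterior Beta(11/5, 9/2)
obs 3: x=1 → posterior Beta(16/5, 9/2)

22/57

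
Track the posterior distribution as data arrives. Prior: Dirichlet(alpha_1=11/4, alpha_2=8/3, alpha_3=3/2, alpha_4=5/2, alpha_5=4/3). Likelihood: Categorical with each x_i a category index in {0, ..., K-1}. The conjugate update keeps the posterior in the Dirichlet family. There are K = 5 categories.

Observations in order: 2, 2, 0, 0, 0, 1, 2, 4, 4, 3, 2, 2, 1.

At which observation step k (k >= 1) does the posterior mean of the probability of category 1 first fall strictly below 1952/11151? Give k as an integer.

k = 5

obs 1: x=2 → posterior Dirichlet(11/4, 8/3, 5/2, 5/2, 4/3)
obs 2: x=2 → posterior Dirichlet(11/4, 8/3, 7/2, 5/2, 4/3)
obs 3: x=0 → posterior Dirichlet(15/4, 8/3, 7/2, 5/2, 4/3)
obs 4: x=0 → posterior Dirichlet(19/4, 8/3, 7/2, 5/2, 4/3)
obs 5: x=0 → posterior Dirichlet(23/4, 8/3, 7/2, 5/2, 4/3)
obs 6: x=1 → posterior Dirichlet(23/4, 11/3, 7/2, 5/2, 4/3)
obs 7: x=2 → posterior Dirichlet(23/4, 11/3, 9/2, 5/2, 4/3)
obs 8: x=4 → posterior Dirichlet(23/4, 11/3, 9/2, 5/2, 7/3)
obs 9: x=4 → posterior Dirichlet(23/4, 11/3, 9/2, 5/2, 10/3)
obs 10: x=3 → posterior Dirichlet(23/4, 11/3, 9/2, 7/2, 10/3)
obs 11: x=2 → posterior Dirichlet(23/4, 11/3, 11/2, 7/2, 10/3)
obs 12: x=2 → posterior Dirichlet(23/4, 11/3, 13/2, 7/2, 10/3)
obs 13: x=1 → posterior Dirichlet(23/4, 14/3, 13/2, 7/2, 10/3)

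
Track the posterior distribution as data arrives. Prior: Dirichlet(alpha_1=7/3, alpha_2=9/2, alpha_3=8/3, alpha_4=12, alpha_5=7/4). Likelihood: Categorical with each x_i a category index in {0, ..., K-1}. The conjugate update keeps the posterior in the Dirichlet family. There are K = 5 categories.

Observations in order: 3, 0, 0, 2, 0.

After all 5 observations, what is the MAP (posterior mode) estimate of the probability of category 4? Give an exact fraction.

1/31

obs 1: x=3 → posterior Dirichlet(7/3, 9/2, 8/3, 13, 7/4)
obs 2: x=0 → posterior Dirichlet(10/3, 9/2, 8/3, 13, 7/4)
obs 3: x=0 → posterior Dirichlet(13/3, 9/2, 8/3, 13, 7/4)
obs 4: x=2 → posterior Dirichlet(13/3, 9/2, 11/3, 13, 7/4)
obs 5: x=0 → posterior Dirichlet(16/3, 9/2, 11/3, 13, 7/4)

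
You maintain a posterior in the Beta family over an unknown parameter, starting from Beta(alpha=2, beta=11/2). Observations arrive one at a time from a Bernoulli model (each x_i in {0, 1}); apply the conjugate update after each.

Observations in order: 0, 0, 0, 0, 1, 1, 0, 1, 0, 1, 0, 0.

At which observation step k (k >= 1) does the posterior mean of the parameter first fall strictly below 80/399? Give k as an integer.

obs 1: x=0 → posterior Beta(2, 13/2)
obs 2: x=0 → posterior Beta(2, 15/2)
obs 3: x=0 → posterior Beta(2, 17/2)
obs 4: x=0 → posterior Beta(2, 19/2)
obs 5: x=1 → posterior Beta(3, 19/2)
obs 6: x=1 → posterior Beta(4, 19/2)
obs 7: x=0 → posterior Beta(4, 21/2)
obs 8: x=1 → posterior Beta(5, 21/2)
obs 9: x=0 → posterior Beta(5, 23/2)
obs 10: x=1 → posterior Beta(6, 23/2)
obs 11: x=0 → posterior Beta(6, 25/2)
obs 12: x=0 → posterior Beta(6, 27/2)

k = 3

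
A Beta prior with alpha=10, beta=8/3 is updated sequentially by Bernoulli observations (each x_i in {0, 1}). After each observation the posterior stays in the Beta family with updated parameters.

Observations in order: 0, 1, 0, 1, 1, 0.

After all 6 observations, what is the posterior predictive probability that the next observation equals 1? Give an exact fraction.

obs 1: x=0 → posterior Beta(10, 11/3)
obs 2: x=1 → posterior Beta(11, 11/3)
obs 3: x=0 → posterior Beta(11, 14/3)
obs 4: x=1 → posterior Beta(12, 14/3)
obs 5: x=1 → posterior Beta(13, 14/3)
obs 6: x=0 → posterior Beta(13, 17/3)

39/56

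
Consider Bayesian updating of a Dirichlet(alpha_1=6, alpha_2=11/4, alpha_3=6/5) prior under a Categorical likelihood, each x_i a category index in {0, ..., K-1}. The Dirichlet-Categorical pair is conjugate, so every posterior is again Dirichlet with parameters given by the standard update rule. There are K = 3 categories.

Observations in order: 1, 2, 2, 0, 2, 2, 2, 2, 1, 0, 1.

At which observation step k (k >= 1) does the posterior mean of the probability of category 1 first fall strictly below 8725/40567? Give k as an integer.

k = 8

obs 1: x=1 → posterior Dirichlet(6, 15/4, 6/5)
obs 2: x=2 → posterior Dirichlet(6, 15/4, 11/5)
obs 3: x=2 → posterior Dirichlet(6, 15/4, 16/5)
obs 4: x=0 → posterior Dirichlet(7, 15/4, 16/5)
obs 5: x=2 → posterior Dirichlet(7, 15/4, 21/5)
obs 6: x=2 → posterior Dirichlet(7, 15/4, 26/5)
obs 7: x=2 → posterior Dirichlet(7, 15/4, 31/5)
obs 8: x=2 → posterior Dirichlet(7, 15/4, 36/5)
obs 9: x=1 → posterior Dirichlet(7, 19/4, 36/5)
obs 10: x=0 → posterior Dirichlet(8, 19/4, 36/5)
obs 11: x=1 → posterior Dirichlet(8, 23/4, 36/5)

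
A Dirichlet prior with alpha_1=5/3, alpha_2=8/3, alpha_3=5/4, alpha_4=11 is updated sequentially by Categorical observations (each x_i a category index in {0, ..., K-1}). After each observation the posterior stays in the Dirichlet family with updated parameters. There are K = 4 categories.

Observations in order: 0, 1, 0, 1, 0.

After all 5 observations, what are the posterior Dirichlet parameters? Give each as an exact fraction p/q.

obs 1: x=0 → posterior Dirichlet(8/3, 8/3, 5/4, 11)
obs 2: x=1 → posterior Dirichlet(8/3, 11/3, 5/4, 11)
obs 3: x=0 → posterior Dirichlet(11/3, 11/3, 5/4, 11)
obs 4: x=1 → posterior Dirichlet(11/3, 14/3, 5/4, 11)
obs 5: x=0 → posterior Dirichlet(14/3, 14/3, 5/4, 11)

alpha_1=14/3, alpha_2=14/3, alpha_3=5/4, alpha_4=11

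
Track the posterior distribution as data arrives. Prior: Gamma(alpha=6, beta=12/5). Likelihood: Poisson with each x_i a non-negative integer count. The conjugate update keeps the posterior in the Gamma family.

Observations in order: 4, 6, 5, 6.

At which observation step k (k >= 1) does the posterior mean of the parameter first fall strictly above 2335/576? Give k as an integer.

k = 4

obs 1: x=4 → posterior Gamma(10, 17/5)
obs 2: x=6 → posterior Gamma(16, 22/5)
obs 3: x=5 → posterior Gamma(21, 27/5)
obs 4: x=6 → posterior Gamma(27, 32/5)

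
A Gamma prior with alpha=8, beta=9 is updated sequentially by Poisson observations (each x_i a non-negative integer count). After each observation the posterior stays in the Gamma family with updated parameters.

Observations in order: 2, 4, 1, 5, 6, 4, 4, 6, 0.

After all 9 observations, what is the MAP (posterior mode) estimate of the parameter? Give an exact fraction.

obs 1: x=2 → posterior Gamma(10, 10)
obs 2: x=4 → posterior Gamma(14, 11)
obs 3: x=1 → posterior Gamma(15, 12)
obs 4: x=5 → posterior Gamma(20, 13)
obs 5: x=6 → posterior Gamma(26, 14)
obs 6: x=4 → posterior Gamma(30, 15)
obs 7: x=4 → posterior Gamma(34, 16)
obs 8: x=6 → posterior Gamma(40, 17)
obs 9: x=0 → posterior Gamma(40, 18)

13/6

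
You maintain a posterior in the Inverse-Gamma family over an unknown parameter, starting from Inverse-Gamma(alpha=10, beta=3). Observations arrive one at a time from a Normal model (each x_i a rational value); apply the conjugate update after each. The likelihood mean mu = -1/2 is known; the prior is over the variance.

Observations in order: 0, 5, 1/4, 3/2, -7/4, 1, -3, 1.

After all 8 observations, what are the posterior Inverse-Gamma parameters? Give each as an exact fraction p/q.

alpha=14, beta=427/16

obs 1: x=0 → posterior Inverse-Gamma(21/2, 25/8)
obs 2: x=5 → posterior Inverse-Gamma(11, 73/4)
obs 3: x=1/4 → posterior Inverse-Gamma(23/2, 593/32)
obs 4: x=3/2 → posterior Inverse-Gamma(12, 657/32)
obs 5: x=-7/4 → posterior Inverse-Gamma(25/2, 341/16)
obs 6: x=1 → posterior Inverse-Gamma(13, 359/16)
obs 7: x=-3 → posterior Inverse-Gamma(27/2, 409/16)
obs 8: x=1 → posterior Inverse-Gamma(14, 427/16)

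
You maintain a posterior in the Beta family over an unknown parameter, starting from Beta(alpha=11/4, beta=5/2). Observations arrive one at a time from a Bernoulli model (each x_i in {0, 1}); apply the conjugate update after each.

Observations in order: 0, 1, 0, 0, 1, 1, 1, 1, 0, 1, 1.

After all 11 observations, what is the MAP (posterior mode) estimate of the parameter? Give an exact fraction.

obs 1: x=0 → posterior Beta(11/4, 7/2)
obs 2: x=1 → posterior Beta(15/4, 7/2)
obs 3: x=0 → posterior Beta(15/4, 9/2)
obs 4: x=0 → posterior Beta(15/4, 11/2)
obs 5: x=1 → posterior Beta(19/4, 11/2)
obs 6: x=1 → posterior Beta(23/4, 11/2)
obs 7: x=1 → posterior Beta(27/4, 11/2)
obs 8: x=1 → posterior Beta(31/4, 11/2)
obs 9: x=0 → posterior Beta(31/4, 13/2)
obs 10: x=1 → posterior Beta(35/4, 13/2)
obs 11: x=1 → posterior Beta(39/4, 13/2)

35/57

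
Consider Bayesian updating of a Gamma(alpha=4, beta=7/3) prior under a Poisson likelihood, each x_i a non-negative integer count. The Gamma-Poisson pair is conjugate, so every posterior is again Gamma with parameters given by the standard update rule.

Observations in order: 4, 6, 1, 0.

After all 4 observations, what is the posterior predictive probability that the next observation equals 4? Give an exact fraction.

obs 1: x=4 → posterior Gamma(8, 10/3)
obs 2: x=6 → posterior Gamma(14, 13/3)
obs 3: x=1 → posterior Gamma(15, 16/3)
obs 4: x=0 → posterior Gamma(15, 19/3)

940698536406191876597535/8016244303254591411453952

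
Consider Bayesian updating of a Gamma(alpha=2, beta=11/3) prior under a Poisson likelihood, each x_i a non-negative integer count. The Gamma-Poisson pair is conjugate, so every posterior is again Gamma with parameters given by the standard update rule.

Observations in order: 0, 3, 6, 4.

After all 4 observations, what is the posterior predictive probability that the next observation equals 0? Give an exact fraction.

266635235464391245607/1677259342285725925376

obs 1: x=0 → posterior Gamma(2, 14/3)
obs 2: x=3 → posterior Gamma(5, 17/3)
obs 3: x=6 → posterior Gamma(11, 20/3)
obs 4: x=4 → posterior Gamma(15, 23/3)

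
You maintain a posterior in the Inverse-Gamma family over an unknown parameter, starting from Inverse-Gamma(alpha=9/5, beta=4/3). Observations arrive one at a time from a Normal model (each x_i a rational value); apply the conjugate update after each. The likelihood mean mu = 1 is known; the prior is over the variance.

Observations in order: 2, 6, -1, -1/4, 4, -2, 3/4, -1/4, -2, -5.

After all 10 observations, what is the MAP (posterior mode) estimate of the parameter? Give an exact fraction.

1825/288

obs 1: x=2 → posterior Inverse-Gamma(23/10, 11/6)
obs 2: x=6 → posterior Inverse-Gamma(14/5, 43/3)
obs 3: x=-1 → posterior Inverse-Gamma(33/10, 49/3)
obs 4: x=-1/4 → posterior Inverse-Gamma(19/5, 1643/96)
obs 5: x=4 → posterior Inverse-Gamma(43/10, 2075/96)
obs 6: x=-2 → posterior Inverse-Gamma(24/5, 2507/96)
obs 7: x=3/4 → posterior Inverse-Gamma(53/10, 1255/48)
obs 8: x=-1/4 → posterior Inverse-Gamma(29/5, 2585/96)
obs 9: x=-2 → posterior Inverse-Gamma(63/10, 3017/96)
obs 10: x=-5 → posterior Inverse-Gamma(34/5, 4745/96)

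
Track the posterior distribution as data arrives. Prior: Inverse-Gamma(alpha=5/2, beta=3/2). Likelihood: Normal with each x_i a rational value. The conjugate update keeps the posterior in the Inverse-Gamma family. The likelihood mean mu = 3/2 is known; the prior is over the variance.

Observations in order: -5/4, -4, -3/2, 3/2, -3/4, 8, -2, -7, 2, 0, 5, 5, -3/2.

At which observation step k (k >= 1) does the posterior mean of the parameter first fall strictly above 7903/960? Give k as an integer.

k = 3

obs 1: x=-5/4 → posterior Inverse-Gamma(3, 169/32)
obs 2: x=-4 → posterior Inverse-Gamma(7/2, 653/32)
obs 3: x=-3/2 → posterior Inverse-Gamma(4, 797/32)
obs 4: x=3/2 → posterior Inverse-Gamma(9/2, 797/32)
obs 5: x=-3/4 → posterior Inverse-Gamma(5, 439/16)
obs 6: x=8 → posterior Inverse-Gamma(11/2, 777/16)
obs 7: x=-2 → posterior Inverse-Gamma(6, 875/16)
obs 8: x=-7 → posterior Inverse-Gamma(13/2, 1453/16)
obs 9: x=2 → posterior Inverse-Gamma(7, 1455/16)
obs 10: x=0 → posterior Inverse-Gamma(15/2, 1473/16)
obs 11: x=5 → posterior Inverse-Gamma(8, 1571/16)
obs 12: x=5 → posterior Inverse-Gamma(17/2, 1669/16)
obs 13: x=-3/2 → posterior Inverse-Gamma(9, 1741/16)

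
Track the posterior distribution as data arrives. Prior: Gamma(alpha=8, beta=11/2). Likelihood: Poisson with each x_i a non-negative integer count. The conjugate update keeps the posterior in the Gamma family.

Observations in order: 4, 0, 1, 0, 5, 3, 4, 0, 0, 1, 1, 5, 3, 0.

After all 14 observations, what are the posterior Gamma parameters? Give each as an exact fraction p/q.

alpha=35, beta=39/2

obs 1: x=4 → posterior Gamma(12, 13/2)
obs 2: x=0 → posterior Gamma(12, 15/2)
obs 3: x=1 → posterior Gamma(13, 17/2)
obs 4: x=0 → posterior Gamma(13, 19/2)
obs 5: x=5 → posterior Gamma(18, 21/2)
obs 6: x=3 → posterior Gamma(21, 23/2)
obs 7: x=4 → posterior Gamma(25, 25/2)
obs 8: x=0 → posterior Gamma(25, 27/2)
obs 9: x=0 → posterior Gamma(25, 29/2)
obs 10: x=1 → posterior Gamma(26, 31/2)
obs 11: x=1 → posterior Gamma(27, 33/2)
obs 12: x=5 → posterior Gamma(32, 35/2)
obs 13: x=3 → posterior Gamma(35, 37/2)
obs 14: x=0 → posterior Gamma(35, 39/2)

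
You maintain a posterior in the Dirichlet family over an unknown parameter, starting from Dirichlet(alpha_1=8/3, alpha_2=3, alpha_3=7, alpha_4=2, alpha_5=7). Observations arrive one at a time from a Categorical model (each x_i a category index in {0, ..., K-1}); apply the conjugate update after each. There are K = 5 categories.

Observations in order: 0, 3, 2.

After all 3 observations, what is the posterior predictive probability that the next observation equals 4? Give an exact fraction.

obs 1: x=0 → posterior Dirichlet(11/3, 3, 7, 2, 7)
obs 2: x=3 → posterior Dirichlet(11/3, 3, 7, 3, 7)
obs 3: x=2 → posterior Dirichlet(11/3, 3, 8, 3, 7)

21/74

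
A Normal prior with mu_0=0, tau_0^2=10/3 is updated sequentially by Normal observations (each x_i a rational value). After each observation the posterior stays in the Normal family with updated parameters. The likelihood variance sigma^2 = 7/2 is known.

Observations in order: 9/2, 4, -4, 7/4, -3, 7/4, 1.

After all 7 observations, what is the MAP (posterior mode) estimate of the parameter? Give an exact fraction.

obs 1: x=9/2 → posterior Normal(90/41, 70/41)
obs 2: x=4 → posterior Normal(170/61, 70/61)
obs 3: x=-4 → posterior Normal(10/9, 70/81)
obs 4: x=7/4 → posterior Normal(125/101, 70/101)
obs 5: x=-3 → posterior Normal(65/121, 70/121)
obs 6: x=7/4 → posterior Normal(100/141, 70/141)
obs 7: x=1 → posterior Normal(120/161, 10/23)

120/161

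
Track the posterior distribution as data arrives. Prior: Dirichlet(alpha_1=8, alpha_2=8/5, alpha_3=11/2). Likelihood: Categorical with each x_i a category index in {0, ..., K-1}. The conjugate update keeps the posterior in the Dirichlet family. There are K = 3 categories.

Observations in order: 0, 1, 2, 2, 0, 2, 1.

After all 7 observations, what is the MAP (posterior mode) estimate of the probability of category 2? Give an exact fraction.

75/191

obs 1: x=0 → posterior Dirichlet(9, 8/5, 11/2)
obs 2: x=1 → posterior Dirichlet(9, 13/5, 11/2)
obs 3: x=2 → posterior Dirichlet(9, 13/5, 13/2)
obs 4: x=2 → posterior Dirichlet(9, 13/5, 15/2)
obs 5: x=0 → posterior Dirichlet(10, 13/5, 15/2)
obs 6: x=2 → posterior Dirichlet(10, 13/5, 17/2)
obs 7: x=1 → posterior Dirichlet(10, 18/5, 17/2)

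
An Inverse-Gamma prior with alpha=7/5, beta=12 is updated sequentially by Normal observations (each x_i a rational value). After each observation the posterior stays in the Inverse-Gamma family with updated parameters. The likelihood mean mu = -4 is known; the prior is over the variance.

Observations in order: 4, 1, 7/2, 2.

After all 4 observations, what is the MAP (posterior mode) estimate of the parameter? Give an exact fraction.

4105/176

obs 1: x=4 → posterior Inverse-Gamma(19/10, 44)
obs 2: x=1 → posterior Inverse-Gamma(12/5, 113/2)
obs 3: x=7/2 → posterior Inverse-Gamma(29/10, 677/8)
obs 4: x=2 → posterior Inverse-Gamma(17/5, 821/8)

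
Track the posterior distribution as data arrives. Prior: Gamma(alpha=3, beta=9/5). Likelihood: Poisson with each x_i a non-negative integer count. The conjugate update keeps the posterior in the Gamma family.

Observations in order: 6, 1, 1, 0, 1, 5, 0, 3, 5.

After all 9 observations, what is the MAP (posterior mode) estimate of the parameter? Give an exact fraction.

20/9

obs 1: x=6 → posterior Gamma(9, 14/5)
obs 2: x=1 → posterior Gamma(10, 19/5)
obs 3: x=1 → posterior Gamma(11, 24/5)
obs 4: x=0 → posterior Gamma(11, 29/5)
obs 5: x=1 → posterior Gamma(12, 34/5)
obs 6: x=5 → posterior Gamma(17, 39/5)
obs 7: x=0 → posterior Gamma(17, 44/5)
obs 8: x=3 → posterior Gamma(20, 49/5)
obs 9: x=5 → posterior Gamma(25, 54/5)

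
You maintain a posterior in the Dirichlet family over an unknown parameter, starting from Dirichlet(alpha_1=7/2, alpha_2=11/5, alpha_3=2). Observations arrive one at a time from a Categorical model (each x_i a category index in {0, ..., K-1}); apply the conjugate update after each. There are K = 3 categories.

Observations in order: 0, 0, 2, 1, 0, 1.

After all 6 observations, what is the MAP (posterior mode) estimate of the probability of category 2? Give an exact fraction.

obs 1: x=0 → posterior Dirichlet(9/2, 11/5, 2)
obs 2: x=0 → posterior Dirichlet(11/2, 11/5, 2)
obs 3: x=2 → posterior Dirichlet(11/2, 11/5, 3)
obs 4: x=1 → posterior Dirichlet(11/2, 16/5, 3)
obs 5: x=0 → posterior Dirichlet(13/2, 16/5, 3)
obs 6: x=1 → posterior Dirichlet(13/2, 21/5, 3)

20/107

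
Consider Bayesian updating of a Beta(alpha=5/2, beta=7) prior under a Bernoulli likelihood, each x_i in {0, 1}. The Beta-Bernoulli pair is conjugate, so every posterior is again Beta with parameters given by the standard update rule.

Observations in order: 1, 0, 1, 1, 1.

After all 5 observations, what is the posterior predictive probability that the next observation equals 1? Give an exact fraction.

obs 1: x=1 → posterior Beta(7/2, 7)
obs 2: x=0 → posterior Beta(7/2, 8)
obs 3: x=1 → posterior Beta(9/2, 8)
obs 4: x=1 → posterior Beta(11/2, 8)
obs 5: x=1 → posterior Beta(13/2, 8)

13/29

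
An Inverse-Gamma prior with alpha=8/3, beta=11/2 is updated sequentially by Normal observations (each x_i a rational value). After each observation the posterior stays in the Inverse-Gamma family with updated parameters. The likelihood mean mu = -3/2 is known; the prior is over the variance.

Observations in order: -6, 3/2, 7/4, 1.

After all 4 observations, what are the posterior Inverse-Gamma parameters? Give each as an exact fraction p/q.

alpha=14/3, beta=913/32

obs 1: x=-6 → posterior Inverse-Gamma(19/6, 125/8)
obs 2: x=3/2 → posterior Inverse-Gamma(11/3, 161/8)
obs 3: x=7/4 → posterior Inverse-Gamma(25/6, 813/32)
obs 4: x=1 → posterior Inverse-Gamma(14/3, 913/32)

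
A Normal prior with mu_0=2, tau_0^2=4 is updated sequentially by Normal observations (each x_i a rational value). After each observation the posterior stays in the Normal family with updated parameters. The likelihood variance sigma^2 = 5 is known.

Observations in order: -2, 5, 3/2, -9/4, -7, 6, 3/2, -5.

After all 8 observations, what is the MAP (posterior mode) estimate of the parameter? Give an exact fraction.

1/37

obs 1: x=-2 → posterior Normal(2/9, 20/9)
obs 2: x=5 → posterior Normal(22/13, 20/13)
obs 3: x=3/2 → posterior Normal(28/17, 20/17)
obs 4: x=-9/4 → posterior Normal(19/21, 20/21)
obs 5: x=-7 → posterior Normal(-9/25, 4/5)
obs 6: x=6 → posterior Normal(15/29, 20/29)
obs 7: x=3/2 → posterior Normal(7/11, 20/33)
obs 8: x=-5 → posterior Normal(1/37, 20/37)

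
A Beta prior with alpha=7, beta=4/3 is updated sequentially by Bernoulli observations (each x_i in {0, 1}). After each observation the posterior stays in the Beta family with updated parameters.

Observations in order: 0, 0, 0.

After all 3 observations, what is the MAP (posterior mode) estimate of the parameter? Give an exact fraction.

obs 1: x=0 → posterior Beta(7, 7/3)
obs 2: x=0 → posterior Beta(7, 10/3)
obs 3: x=0 → posterior Beta(7, 13/3)

9/14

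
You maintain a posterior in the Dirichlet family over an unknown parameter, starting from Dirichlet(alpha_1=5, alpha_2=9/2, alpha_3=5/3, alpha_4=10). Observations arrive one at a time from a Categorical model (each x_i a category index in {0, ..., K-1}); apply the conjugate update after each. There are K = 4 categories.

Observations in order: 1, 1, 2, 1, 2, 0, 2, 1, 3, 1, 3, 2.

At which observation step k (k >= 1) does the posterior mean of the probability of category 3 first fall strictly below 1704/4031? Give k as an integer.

k = 3

obs 1: x=1 → posterior Dirichlet(5, 11/2, 5/3, 10)
obs 2: x=1 → posterior Dirichlet(5, 13/2, 5/3, 10)
obs 3: x=2 → posterior Dirichlet(5, 13/2, 8/3, 10)
obs 4: x=1 → posterior Dirichlet(5, 15/2, 8/3, 10)
obs 5: x=2 → posterior Dirichlet(5, 15/2, 11/3, 10)
obs 6: x=0 → posterior Dirichlet(6, 15/2, 11/3, 10)
obs 7: x=2 → posterior Dirichlet(6, 15/2, 14/3, 10)
obs 8: x=1 → posterior Dirichlet(6, 17/2, 14/3, 10)
obs 9: x=3 → posterior Dirichlet(6, 17/2, 14/3, 11)
obs 10: x=1 → posterior Dirichlet(6, 19/2, 14/3, 11)
obs 11: x=3 → posterior Dirichlet(6, 19/2, 14/3, 12)
obs 12: x=2 → posterior Dirichlet(6, 19/2, 17/3, 12)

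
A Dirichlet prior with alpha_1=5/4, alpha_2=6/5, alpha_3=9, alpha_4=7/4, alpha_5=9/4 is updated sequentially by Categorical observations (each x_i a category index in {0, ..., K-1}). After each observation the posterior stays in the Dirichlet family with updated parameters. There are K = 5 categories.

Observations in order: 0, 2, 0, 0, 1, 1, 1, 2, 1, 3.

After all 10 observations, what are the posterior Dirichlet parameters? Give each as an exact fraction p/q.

obs 1: x=0 → posterior Dirichlet(9/4, 6/5, 9, 7/4, 9/4)
obs 2: x=2 → posterior Dirichlet(9/4, 6/5, 10, 7/4, 9/4)
obs 3: x=0 → posterior Dirichlet(13/4, 6/5, 10, 7/4, 9/4)
obs 4: x=0 → posterior Dirichlet(17/4, 6/5, 10, 7/4, 9/4)
obs 5: x=1 → posterior Dirichlet(17/4, 11/5, 10, 7/4, 9/4)
obs 6: x=1 → posterior Dirichlet(17/4, 16/5, 10, 7/4, 9/4)
obs 7: x=1 → posterior Dirichlet(17/4, 21/5, 10, 7/4, 9/4)
obs 8: x=2 → posterior Dirichlet(17/4, 21/5, 11, 7/4, 9/4)
obs 9: x=1 → posterior Dirichlet(17/4, 26/5, 11, 7/4, 9/4)
obs 10: x=3 → posterior Dirichlet(17/4, 26/5, 11, 11/4, 9/4)

alpha_1=17/4, alpha_2=26/5, alpha_3=11, alpha_4=11/4, alpha_5=9/4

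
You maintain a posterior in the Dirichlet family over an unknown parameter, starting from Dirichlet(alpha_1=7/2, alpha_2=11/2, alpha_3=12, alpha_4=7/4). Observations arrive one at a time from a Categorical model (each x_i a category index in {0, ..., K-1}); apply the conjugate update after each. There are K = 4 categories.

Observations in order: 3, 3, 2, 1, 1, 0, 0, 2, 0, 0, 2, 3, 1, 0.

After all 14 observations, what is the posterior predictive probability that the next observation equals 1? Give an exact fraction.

obs 1: x=3 → posterior Dirichlet(7/2, 11/2, 12, 11/4)
obs 2: x=3 → posterior Dirichlet(7/2, 11/2, 12, 15/4)
obs 3: x=2 → posterior Dirichlet(7/2, 11/2, 13, 15/4)
obs 4: x=1 → posterior Dirichlet(7/2, 13/2, 13, 15/4)
obs 5: x=1 → posterior Dirichlet(7/2, 15/2, 13, 15/4)
obs 6: x=0 → posterior Dirichlet(9/2, 15/2, 13, 15/4)
obs 7: x=0 → posterior Dirichlet(11/2, 15/2, 13, 15/4)
obs 8: x=2 → posterior Dirichlet(11/2, 15/2, 14, 15/4)
obs 9: x=0 → posterior Dirichlet(13/2, 15/2, 14, 15/4)
obs 10: x=0 → posterior Dirichlet(15/2, 15/2, 14, 15/4)
obs 11: x=2 → posterior Dirichlet(15/2, 15/2, 15, 15/4)
obs 12: x=3 → posterior Dirichlet(15/2, 15/2, 15, 19/4)
obs 13: x=1 → posterior Dirichlet(15/2, 17/2, 15, 19/4)
obs 14: x=0 → posterior Dirichlet(17/2, 17/2, 15, 19/4)

34/147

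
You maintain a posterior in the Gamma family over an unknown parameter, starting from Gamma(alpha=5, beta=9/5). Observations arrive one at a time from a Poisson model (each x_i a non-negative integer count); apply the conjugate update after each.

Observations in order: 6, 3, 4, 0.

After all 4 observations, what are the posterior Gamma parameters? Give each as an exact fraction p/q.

alpha=18, beta=29/5

obs 1: x=6 → posterior Gamma(11, 14/5)
obs 2: x=3 → posterior Gamma(14, 19/5)
obs 3: x=4 → posterior Gamma(18, 24/5)
obs 4: x=0 → posterior Gamma(18, 29/5)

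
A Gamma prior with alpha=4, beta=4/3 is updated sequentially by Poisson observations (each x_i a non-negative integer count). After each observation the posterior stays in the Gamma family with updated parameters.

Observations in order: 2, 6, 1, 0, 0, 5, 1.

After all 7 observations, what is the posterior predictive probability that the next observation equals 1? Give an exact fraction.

obs 1: x=2 → posterior Gamma(6, 7/3)
obs 2: x=6 → posterior Gamma(12, 10/3)
obs 3: x=1 → posterior Gamma(13, 13/3)
obs 4: x=0 → posterior Gamma(13, 16/3)
obs 5: x=0 → posterior Gamma(13, 19/3)
obs 6: x=5 → posterior Gamma(18, 22/3)
obs 7: x=1 → posterior Gamma(19, 25/3)

20736479200422763824462890625/87732524600823436081182539776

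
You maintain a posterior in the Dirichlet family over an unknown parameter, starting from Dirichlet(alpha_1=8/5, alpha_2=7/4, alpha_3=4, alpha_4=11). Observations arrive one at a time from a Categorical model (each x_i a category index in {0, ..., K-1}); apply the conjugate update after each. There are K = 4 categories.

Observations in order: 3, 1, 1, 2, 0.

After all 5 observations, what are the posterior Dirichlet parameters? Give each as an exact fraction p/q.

alpha_1=13/5, alpha_2=15/4, alpha_3=5, alpha_4=12

obs 1: x=3 → posterior Dirichlet(8/5, 7/4, 4, 12)
obs 2: x=1 → posterior Dirichlet(8/5, 11/4, 4, 12)
obs 3: x=1 → posterior Dirichlet(8/5, 15/4, 4, 12)
obs 4: x=2 → posterior Dirichlet(8/5, 15/4, 5, 12)
obs 5: x=0 → posterior Dirichlet(13/5, 15/4, 5, 12)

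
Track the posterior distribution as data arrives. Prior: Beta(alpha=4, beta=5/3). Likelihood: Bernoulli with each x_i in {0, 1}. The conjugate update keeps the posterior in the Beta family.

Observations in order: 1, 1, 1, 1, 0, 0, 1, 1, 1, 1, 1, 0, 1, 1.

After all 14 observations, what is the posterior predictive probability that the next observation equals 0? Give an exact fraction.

14/59

obs 1: x=1 → posterior Beta(5, 5/3)
obs 2: x=1 → posterior Beta(6, 5/3)
obs 3: x=1 → posterior Beta(7, 5/3)
obs 4: x=1 → posterior Beta(8, 5/3)
obs 5: x=0 → posterior Beta(8, 8/3)
obs 6: x=0 → posterior Beta(8, 11/3)
obs 7: x=1 → posterior Beta(9, 11/3)
obs 8: x=1 → posterior Beta(10, 11/3)
obs 9: x=1 → posterior Beta(11, 11/3)
obs 10: x=1 → posterior Beta(12, 11/3)
obs 11: x=1 → posterior Beta(13, 11/3)
obs 12: x=0 → posterior Beta(13, 14/3)
obs 13: x=1 → posterior Beta(14, 14/3)
obs 14: x=1 → posterior Beta(15, 14/3)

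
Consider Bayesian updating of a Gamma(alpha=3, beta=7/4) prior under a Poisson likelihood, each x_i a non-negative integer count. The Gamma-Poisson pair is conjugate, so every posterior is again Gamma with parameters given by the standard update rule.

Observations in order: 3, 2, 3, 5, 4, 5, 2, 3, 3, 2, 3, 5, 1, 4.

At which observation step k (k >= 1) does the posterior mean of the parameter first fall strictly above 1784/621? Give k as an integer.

obs 1: x=3 → posterior Gamma(6, 11/4)
obs 2: x=2 → posterior Gamma(8, 15/4)
obs 3: x=3 → posterior Gamma(11, 19/4)
obs 4: x=5 → posterior Gamma(16, 23/4)
obs 5: x=4 → posterior Gamma(20, 27/4)
obs 6: x=5 → posterior Gamma(25, 31/4)
obs 7: x=2 → posterior Gamma(27, 35/4)
obs 8: x=3 → posterior Gamma(30, 39/4)
obs 9: x=3 → posterior Gamma(33, 43/4)
obs 10: x=2 → posterior Gamma(35, 47/4)
obs 11: x=3 → posterior Gamma(38, 51/4)
obs 12: x=5 → posterior Gamma(43, 55/4)
obs 13: x=1 → posterior Gamma(44, 59/4)
obs 14: x=4 → posterior Gamma(48, 63/4)

k = 5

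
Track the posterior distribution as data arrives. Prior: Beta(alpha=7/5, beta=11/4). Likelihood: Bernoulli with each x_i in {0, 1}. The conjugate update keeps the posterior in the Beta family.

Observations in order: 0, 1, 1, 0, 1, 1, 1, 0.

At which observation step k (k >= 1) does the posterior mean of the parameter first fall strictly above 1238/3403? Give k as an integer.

k = 2

obs 1: x=0 → posterior Beta(7/5, 15/4)
obs 2: x=1 → posterior Beta(12/5, 15/4)
obs 3: x=1 → posterior Beta(17/5, 15/4)
obs 4: x=0 → posterior Beta(17/5, 19/4)
obs 5: x=1 → posterior Beta(22/5, 19/4)
obs 6: x=1 → posterior Beta(27/5, 19/4)
obs 7: x=1 → posterior Beta(32/5, 19/4)
obs 8: x=0 → posterior Beta(32/5, 23/4)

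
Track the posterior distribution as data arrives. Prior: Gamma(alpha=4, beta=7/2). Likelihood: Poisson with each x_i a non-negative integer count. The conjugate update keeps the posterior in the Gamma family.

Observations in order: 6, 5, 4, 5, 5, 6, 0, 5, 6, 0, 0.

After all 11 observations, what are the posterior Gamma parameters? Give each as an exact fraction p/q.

obs 1: x=6 → posterior Gamma(10, 9/2)
obs 2: x=5 → posterior Gamma(15, 11/2)
obs 3: x=4 → posterior Gamma(19, 13/2)
obs 4: x=5 → posterior Gamma(24, 15/2)
obs 5: x=5 → posterior Gamma(29, 17/2)
obs 6: x=6 → posterior Gamma(35, 19/2)
obs 7: x=0 → posterior Gamma(35, 21/2)
obs 8: x=5 → posterior Gamma(40, 23/2)
obs 9: x=6 → posterior Gamma(46, 25/2)
obs 10: x=0 → posterior Gamma(46, 27/2)
obs 11: x=0 → posterior Gamma(46, 29/2)

alpha=46, beta=29/2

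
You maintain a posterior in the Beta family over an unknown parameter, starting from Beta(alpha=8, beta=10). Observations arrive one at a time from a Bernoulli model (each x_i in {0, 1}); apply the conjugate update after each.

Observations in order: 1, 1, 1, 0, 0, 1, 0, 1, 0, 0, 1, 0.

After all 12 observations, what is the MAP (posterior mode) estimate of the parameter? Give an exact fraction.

obs 1: x=1 → posterior Beta(9, 10)
obs 2: x=1 → posterior Beta(10, 10)
obs 3: x=1 → posterior Beta(11, 10)
obs 4: x=0 → posterior Beta(11, 11)
obs 5: x=0 → posterior Beta(11, 12)
obs 6: x=1 → posterior Beta(12, 12)
obs 7: x=0 → posterior Beta(12, 13)
obs 8: x=1 → posterior Beta(13, 13)
obs 9: x=0 → posterior Beta(13, 14)
obs 10: x=0 → posterior Beta(13, 15)
obs 11: x=1 → posterior Beta(14, 15)
obs 12: x=0 → posterior Beta(14, 16)

13/28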